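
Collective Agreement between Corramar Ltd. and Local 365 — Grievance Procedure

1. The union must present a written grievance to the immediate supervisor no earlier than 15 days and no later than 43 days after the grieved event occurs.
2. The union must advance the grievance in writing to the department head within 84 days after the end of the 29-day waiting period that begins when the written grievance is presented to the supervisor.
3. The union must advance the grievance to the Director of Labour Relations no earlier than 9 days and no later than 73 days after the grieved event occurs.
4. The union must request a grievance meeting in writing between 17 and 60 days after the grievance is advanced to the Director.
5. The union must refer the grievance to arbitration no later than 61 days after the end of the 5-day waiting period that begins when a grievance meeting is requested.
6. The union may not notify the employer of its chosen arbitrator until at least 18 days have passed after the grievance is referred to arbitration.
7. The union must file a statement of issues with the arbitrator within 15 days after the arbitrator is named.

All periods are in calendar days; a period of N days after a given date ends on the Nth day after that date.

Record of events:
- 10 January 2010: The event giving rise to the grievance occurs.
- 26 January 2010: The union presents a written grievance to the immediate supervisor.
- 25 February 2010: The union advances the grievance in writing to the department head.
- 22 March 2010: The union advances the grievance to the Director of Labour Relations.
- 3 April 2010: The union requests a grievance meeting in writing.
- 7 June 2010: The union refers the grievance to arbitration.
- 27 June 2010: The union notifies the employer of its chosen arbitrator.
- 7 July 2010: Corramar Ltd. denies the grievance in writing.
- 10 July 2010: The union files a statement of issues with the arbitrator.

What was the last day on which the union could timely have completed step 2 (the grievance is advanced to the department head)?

19 May 2010

The written grievance is presented to the supervisor on 26 January 2010; the 29-day waiting period therefore ends 24 February 2010, and step 2 runs from that date. 84 days after 24 February 2010 is 19 May 2010.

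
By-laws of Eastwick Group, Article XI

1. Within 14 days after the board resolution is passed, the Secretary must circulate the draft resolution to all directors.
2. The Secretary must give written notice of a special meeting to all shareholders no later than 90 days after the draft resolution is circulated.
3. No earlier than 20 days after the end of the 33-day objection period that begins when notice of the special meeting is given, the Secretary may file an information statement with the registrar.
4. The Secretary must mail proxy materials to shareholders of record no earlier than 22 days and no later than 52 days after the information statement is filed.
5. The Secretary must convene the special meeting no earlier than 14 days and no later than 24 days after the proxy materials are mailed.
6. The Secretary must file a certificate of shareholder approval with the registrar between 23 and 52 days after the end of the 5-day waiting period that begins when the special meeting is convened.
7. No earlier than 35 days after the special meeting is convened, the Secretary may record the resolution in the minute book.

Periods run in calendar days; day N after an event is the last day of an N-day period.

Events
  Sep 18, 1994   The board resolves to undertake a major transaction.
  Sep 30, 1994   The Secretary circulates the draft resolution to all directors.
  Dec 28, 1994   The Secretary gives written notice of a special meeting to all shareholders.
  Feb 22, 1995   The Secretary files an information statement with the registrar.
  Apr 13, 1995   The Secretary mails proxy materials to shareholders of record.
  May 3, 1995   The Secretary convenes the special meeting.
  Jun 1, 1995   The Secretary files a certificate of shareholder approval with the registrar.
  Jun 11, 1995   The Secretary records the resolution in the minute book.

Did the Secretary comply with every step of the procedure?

Yes

(1) due by Sep 18, 1994 + 14 days = Oct 2, 1994; completed Sep 30, 1994, before the deadline.
(2) due by Sep 30, 1994 + 90 days = Dec 29, 1994; completed Dec 28, 1994, before the deadline.
(3) permitted from Jan 30, 1995 + 20 days = Feb 19, 1995 onward; done Feb 22, 1995 — permitted.
(4) the permitted window runs from Feb 22, 1995 + 22 = Mar 16, 1995 to Feb 22, 1995 + 52 = Apr 15, 1995; Apr 13, 1995 falls inside that range.
(5) the permitted window runs from Apr 13, 1995 + 14 = Apr 27, 1995 to Apr 13, 1995 + 24 = May 7, 1995; done May 3, 1995, which is between those dates.
(6) the permitted window runs from May 8, 1995 + 23 = May 31, 1995 to May 8, 1995 + 52 = Jun 29, 1995; Jun 1, 1995 falls inside that range.
(7) permitted from May 3, 1995 + 35 days = Jun 7, 1995 onward; done Jun 11, 1995, after the minimum wait.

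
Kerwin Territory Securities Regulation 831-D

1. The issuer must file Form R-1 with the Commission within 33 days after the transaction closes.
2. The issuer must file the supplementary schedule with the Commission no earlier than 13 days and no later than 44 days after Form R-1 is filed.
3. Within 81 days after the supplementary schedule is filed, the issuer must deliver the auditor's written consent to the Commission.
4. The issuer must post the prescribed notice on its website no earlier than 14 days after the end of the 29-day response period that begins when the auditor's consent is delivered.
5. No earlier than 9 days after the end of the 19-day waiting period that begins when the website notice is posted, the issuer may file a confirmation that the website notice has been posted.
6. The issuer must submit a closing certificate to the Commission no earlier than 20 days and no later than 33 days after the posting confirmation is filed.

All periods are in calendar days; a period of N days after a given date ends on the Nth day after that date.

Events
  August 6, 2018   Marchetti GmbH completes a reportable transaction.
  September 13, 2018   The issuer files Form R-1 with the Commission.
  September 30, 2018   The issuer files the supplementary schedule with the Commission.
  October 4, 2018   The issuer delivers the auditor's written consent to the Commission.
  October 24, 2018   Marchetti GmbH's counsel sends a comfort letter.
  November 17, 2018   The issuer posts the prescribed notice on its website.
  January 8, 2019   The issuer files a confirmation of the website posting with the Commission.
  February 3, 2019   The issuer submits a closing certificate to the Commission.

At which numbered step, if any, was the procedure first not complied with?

Step 1

Step 1: 33 days after August 6, 2018 (when the transaction closes) is September 8, 2018; not done until September 13, 2018, 5 days after the deadline.
The analysis stops there.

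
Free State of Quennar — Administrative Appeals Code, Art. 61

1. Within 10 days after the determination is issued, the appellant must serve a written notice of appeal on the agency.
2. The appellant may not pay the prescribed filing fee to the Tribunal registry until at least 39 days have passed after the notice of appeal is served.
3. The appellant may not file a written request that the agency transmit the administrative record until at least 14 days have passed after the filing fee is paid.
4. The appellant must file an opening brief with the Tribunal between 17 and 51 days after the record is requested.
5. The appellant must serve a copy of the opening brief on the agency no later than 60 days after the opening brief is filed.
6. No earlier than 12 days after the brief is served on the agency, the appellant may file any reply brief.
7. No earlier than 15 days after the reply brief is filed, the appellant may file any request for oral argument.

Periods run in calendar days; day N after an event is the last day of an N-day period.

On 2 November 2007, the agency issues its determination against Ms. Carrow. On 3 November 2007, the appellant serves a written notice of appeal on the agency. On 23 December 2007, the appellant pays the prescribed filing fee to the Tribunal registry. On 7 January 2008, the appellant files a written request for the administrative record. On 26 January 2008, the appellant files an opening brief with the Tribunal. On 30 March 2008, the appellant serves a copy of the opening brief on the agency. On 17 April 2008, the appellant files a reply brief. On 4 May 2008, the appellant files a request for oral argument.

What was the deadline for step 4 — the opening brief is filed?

Step 4 runs from 7 January 2008, when the record is requested. The window is 17–51 days after 7 January 2008; it closes on 27 February 2008.

27 February 2008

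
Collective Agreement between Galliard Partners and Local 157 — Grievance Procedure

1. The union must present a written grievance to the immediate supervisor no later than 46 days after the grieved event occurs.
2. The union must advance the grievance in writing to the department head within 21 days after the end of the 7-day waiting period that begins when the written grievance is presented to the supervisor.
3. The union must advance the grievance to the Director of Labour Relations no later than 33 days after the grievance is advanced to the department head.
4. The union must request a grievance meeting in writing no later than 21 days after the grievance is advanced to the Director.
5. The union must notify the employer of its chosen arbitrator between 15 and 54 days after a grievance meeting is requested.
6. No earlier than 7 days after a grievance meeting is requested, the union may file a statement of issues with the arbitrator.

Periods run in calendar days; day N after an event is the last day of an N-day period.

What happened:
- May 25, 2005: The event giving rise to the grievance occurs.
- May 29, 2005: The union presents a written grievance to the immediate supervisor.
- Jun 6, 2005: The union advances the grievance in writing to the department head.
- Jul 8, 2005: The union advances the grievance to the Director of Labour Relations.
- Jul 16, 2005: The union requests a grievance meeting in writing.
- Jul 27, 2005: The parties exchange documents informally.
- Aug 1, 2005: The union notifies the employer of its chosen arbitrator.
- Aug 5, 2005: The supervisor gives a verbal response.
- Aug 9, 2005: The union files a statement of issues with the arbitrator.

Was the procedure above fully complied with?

(1) due by May 25, 2005 + 46 days = Jul 10, 2005; May 29, 2005 is within that limit.
(2) due by Jun 5, 2005 + 21 days = Jun 26, 2005; Jun 6, 2005 is within that limit.
(3) due by Jun 6, 2005 + 33 days = Jul 9, 2005; done Jul 8, 2005 — timely.
(4) due by Jul 8, 2005 + 21 days = Jul 29, 2005; Jul 16, 2005 is within that limit.
(5) the permitted window runs from Jul 16, 2005 + 15 = Jul 31, 2005 to Jul 16, 2005 + 54 = Sep 8, 2005; done Aug 1, 2005 — within the window.
(6) permitted from Jul 16, 2005 + 7 days = Jul 23, 2005 onward; done Aug 9, 2005 — permitted.

Yes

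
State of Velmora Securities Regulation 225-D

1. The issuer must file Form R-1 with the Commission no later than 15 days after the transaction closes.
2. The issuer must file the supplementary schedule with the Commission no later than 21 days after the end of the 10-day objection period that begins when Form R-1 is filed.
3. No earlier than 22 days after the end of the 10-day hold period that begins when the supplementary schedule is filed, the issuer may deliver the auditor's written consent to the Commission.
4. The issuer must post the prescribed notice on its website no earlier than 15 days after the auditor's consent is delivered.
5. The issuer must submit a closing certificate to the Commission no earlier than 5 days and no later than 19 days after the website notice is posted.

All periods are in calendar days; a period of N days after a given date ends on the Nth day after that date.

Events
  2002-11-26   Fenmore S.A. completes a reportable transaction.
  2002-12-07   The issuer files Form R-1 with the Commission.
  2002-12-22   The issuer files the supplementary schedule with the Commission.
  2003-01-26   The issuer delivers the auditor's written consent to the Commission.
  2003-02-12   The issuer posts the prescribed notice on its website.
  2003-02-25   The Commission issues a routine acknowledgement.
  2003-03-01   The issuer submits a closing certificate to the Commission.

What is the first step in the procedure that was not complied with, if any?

Step 1 — counting 15 days from 2002-11-26 (when the transaction closes) gives a deadline of 2002-12-11; done 2002-12-07 — timely.
Step 2 — counting 21 days from 2002-12-17 (end of the 10-day objection period, which began when Form R-1 is filed on 2002-12-07) gives a deadline of 2003-01-07; done 2002-12-22 — timely.
Step 3 — must wait 22 days from 2003-01-01 (end of the 10-day hold period, which began when the supplementary schedule is filed on 2002-12-22), so not before 2003-01-23; done 2003-01-26 — permitted.
Step 4 — must wait 15 days from 2003-01-26 (when the auditor's consent is delivered), so not before 2003-02-10; done 2003-02-12 — permitted.
Step 5 — 5 and 19 days from 2003-02-12 (when the website notice is posted) are 2003-02-17 and 2003-03-03 respectively; 2003-03-01 falls inside that range.

None — every step was satisfied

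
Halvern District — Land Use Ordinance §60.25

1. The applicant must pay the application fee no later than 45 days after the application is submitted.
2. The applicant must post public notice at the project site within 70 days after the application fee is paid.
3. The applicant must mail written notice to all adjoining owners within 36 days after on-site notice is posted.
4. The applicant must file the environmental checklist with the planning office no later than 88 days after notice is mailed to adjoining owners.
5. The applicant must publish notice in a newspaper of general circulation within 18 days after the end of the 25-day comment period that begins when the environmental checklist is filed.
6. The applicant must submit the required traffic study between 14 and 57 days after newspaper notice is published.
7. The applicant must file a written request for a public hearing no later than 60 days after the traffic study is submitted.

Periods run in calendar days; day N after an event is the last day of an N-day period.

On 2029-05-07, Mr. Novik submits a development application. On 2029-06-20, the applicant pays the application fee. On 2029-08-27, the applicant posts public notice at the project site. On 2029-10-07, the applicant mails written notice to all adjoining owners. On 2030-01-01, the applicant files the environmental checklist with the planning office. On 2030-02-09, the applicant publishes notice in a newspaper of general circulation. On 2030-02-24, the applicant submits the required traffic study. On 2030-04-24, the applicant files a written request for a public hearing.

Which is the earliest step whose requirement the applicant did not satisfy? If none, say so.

Step 3

(1) due by 2029-05-07 + 45 days = 2029-06-21; completed 2029-06-20, before the deadline.
(2) due by 2029-06-20 + 70 days = 2029-08-29; completed 2029-08-27, before the deadline.
(3) due by 2029-08-27 + 36 days = 2029-10-02; done 2029-10-07 — 5 days late.
The analysis stops there.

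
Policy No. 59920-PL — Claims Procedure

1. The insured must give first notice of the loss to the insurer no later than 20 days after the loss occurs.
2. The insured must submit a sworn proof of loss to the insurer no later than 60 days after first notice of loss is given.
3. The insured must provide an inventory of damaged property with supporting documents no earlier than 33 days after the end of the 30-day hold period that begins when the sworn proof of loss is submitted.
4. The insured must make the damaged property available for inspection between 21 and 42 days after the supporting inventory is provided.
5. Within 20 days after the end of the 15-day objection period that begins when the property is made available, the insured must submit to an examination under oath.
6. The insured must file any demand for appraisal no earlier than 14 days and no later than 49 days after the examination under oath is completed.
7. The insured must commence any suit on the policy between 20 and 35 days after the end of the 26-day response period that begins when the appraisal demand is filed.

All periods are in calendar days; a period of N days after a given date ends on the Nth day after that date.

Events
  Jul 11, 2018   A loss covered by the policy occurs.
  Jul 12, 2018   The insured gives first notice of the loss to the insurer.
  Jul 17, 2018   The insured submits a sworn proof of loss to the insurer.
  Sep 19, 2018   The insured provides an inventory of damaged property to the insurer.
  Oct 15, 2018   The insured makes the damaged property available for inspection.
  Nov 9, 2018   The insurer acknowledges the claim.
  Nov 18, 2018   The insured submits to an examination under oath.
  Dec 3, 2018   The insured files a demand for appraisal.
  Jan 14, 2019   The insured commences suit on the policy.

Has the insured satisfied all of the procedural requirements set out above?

(1) due by Jul 11, 2018 + 20 days = Jul 31, 2018; done Jul 12, 2018 — timely.
(2) due by Jul 12, 2018 + 60 days = Sep 10, 2018; done Jul 17, 2018 — timely.
(3) permitted from Aug 16, 2018 + 33 days = Sep 18, 2018 onward; Sep 19, 2018 is on or after that date.
(4) the permitted window runs from Sep 19, 2018 + 21 = Oct 10, 2018 to Sep 19, 2018 + 42 = Oct 31, 2018; done Oct 15, 2018, which is between those dates.
(5) due by Oct 30, 2018 + 20 days = Nov 19, 2018; Nov 18, 2018 is within that limit.
(6) the permitted window runs from Nov 18, 2018 + 14 = Dec 2, 2018 to Nov 18, 2018 + 49 = Jan 6, 2019; Dec 3, 2018 falls inside that range.
(7) the permitted window runs from Dec 29, 2018 + 20 = Jan 18, 2019 to Dec 29, 2018 + 35 = Feb 2, 2019; done Jan 14, 2019 — 4 days before the window opened.
That is the first point of non-compliance.

No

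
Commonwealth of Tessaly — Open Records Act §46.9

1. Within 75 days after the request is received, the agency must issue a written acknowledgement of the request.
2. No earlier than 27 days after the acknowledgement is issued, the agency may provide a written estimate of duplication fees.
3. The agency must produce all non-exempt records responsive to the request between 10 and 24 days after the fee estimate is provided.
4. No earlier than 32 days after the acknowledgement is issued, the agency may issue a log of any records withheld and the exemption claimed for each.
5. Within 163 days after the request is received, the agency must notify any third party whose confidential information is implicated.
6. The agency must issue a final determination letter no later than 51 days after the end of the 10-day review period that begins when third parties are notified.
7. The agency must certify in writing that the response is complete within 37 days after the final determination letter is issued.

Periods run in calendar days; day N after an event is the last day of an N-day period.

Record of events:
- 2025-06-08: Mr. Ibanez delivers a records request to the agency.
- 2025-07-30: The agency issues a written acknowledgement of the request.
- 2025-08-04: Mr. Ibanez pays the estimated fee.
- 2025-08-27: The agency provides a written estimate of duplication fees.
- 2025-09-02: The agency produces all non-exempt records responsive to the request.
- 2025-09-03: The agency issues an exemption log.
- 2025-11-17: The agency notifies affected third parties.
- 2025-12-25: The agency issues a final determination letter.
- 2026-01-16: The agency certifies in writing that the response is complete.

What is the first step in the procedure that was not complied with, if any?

Step 1: 75 days after 2025-06-08 (when the request is received) is 2025-08-22; 2025-07-30 is within that limit.
Step 2: the earliest permitted date is 27 days after 2025-07-30 (when the acknowledgement is issued), i.e. 2025-08-26; 2025-08-27 is on or after that date.
Step 3: the window is 10–24 days after 2025-08-27 (when the fee estimate is provided), so 2025-09-06 through 2025-09-20; done 2025-09-02 — 4 days before the window opened.

Step 3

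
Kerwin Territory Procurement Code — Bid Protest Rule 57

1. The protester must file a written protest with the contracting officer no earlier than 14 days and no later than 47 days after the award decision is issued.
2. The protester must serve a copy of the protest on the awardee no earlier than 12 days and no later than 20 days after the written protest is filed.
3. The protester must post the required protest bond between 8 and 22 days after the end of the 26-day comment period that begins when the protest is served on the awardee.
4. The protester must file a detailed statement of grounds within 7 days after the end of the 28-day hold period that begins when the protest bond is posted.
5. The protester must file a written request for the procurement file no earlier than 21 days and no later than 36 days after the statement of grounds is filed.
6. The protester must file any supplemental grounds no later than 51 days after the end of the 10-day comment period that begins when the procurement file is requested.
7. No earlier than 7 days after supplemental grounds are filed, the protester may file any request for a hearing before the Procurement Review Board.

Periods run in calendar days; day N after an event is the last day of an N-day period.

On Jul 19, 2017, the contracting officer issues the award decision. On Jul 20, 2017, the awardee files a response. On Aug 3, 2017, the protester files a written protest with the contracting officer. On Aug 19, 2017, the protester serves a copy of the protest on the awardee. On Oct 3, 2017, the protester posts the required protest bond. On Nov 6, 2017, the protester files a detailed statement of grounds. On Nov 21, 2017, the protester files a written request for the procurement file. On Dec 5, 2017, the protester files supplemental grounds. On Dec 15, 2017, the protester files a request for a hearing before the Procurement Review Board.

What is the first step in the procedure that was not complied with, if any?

(1) the permitted window runs from Jul 19, 2017 + 14 = Aug 2, 2017 to Jul 19, 2017 + 47 = Sep 4, 2017; done Aug 3, 2017, which is between those dates.
(2) the permitted window runs from Aug 3, 2017 + 12 = Aug 15, 2017 to Aug 3, 2017 + 20 = Aug 23, 2017; done Aug 19, 2017, which is between those dates.
(3) the permitted window runs from Sep 14, 2017 + 8 = Sep 22, 2017 to Sep 14, 2017 + 22 = Oct 6, 2017; done Oct 3, 2017 — within the window.
(4) due by Oct 31, 2017 + 7 days = Nov 7, 2017; Nov 6, 2017 is within that limit.
(5) the permitted window runs from Nov 6, 2017 + 21 = Nov 27, 2017 to Nov 6, 2017 + 36 = Dec 12, 2017; done Nov 21, 2017 — 6 days before the window opened.
No need to go further; step 5 was not satisfied.

Step 5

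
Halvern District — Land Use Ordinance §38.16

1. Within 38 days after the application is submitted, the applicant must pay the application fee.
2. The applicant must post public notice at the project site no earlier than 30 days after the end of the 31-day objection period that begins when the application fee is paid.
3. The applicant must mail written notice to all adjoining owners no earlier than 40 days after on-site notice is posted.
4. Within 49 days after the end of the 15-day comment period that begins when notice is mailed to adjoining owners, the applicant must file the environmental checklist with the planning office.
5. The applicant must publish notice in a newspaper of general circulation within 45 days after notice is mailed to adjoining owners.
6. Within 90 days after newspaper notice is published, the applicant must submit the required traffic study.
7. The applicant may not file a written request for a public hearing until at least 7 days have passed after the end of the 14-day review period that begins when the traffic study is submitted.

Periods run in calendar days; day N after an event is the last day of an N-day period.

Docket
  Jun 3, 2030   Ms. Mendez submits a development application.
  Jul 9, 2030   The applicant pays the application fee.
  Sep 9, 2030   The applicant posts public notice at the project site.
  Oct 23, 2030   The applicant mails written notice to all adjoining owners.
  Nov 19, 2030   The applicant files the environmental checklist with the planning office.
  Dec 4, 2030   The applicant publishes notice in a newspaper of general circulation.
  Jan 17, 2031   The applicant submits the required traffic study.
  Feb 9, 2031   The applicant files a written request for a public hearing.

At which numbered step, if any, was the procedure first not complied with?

Step 1 — counting 38 days from Jun 3, 2030 (when the application is submitted) gives a deadline of Jul 11, 2030; done Jul 9, 2030 — timely.
Step 2 — must wait 30 days from Aug 9, 2030 (end of the 31-day objection period, which began when the application fee is paid on Jul 9, 2030), so not before Sep 8, 2030; Sep 9, 2030 is on or after that date.
Step 3 — must wait 40 days from Sep 9, 2030 (when on-site notice is posted), so not before Oct 19, 2030; done Oct 23, 2030 — permitted.
Step 4 — counting 49 days from Nov 7, 2030 (end of the 15-day comment period, which began when notice is mailed to adjoining owners on Oct 23, 2030) gives a deadline of Dec 26, 2030; done Nov 19, 2030 — timely.
Step 5 — counting 45 days from Oct 23, 2030 (when notice is mailed to adjoining owners) gives a deadline of Dec 7, 2030; completed Dec 4, 2030, before the deadline.
Step 6 — counting 90 days from Dec 4, 2030 (when newspaper notice is published) gives a deadline of Mar 4, 2031; done Jan 17, 2031 — timely.
Step 7 — must wait 7 days from Jan 31, 2031 (end of the 14-day review period, which began when the traffic study is submitted on Jan 17, 2031), so not before Feb 7, 2031; done Feb 9, 2031 — permitted.

None — every step was satisfied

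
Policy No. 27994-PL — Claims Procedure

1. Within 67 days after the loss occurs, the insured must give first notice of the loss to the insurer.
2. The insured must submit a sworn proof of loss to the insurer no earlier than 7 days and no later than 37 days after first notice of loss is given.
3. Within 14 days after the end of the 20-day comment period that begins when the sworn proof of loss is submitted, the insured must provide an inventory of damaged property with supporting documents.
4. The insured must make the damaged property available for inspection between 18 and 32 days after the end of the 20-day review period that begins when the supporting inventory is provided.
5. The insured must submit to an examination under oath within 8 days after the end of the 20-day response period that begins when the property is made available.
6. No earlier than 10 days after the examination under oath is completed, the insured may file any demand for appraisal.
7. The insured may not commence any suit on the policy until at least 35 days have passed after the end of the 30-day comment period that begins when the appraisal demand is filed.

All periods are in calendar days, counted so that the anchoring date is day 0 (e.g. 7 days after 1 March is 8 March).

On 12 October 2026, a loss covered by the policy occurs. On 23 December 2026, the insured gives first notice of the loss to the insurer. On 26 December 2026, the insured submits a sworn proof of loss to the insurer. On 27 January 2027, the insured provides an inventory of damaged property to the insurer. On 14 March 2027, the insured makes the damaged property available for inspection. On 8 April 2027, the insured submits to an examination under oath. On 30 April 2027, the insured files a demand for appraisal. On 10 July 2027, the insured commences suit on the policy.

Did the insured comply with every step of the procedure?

No

Step 1 — counting 67 days from 12 October 2026 (when the loss occurs) gives a deadline of 18 December 2026; 23 December 2026 misses that deadline by 5 days.
The analysis stops there.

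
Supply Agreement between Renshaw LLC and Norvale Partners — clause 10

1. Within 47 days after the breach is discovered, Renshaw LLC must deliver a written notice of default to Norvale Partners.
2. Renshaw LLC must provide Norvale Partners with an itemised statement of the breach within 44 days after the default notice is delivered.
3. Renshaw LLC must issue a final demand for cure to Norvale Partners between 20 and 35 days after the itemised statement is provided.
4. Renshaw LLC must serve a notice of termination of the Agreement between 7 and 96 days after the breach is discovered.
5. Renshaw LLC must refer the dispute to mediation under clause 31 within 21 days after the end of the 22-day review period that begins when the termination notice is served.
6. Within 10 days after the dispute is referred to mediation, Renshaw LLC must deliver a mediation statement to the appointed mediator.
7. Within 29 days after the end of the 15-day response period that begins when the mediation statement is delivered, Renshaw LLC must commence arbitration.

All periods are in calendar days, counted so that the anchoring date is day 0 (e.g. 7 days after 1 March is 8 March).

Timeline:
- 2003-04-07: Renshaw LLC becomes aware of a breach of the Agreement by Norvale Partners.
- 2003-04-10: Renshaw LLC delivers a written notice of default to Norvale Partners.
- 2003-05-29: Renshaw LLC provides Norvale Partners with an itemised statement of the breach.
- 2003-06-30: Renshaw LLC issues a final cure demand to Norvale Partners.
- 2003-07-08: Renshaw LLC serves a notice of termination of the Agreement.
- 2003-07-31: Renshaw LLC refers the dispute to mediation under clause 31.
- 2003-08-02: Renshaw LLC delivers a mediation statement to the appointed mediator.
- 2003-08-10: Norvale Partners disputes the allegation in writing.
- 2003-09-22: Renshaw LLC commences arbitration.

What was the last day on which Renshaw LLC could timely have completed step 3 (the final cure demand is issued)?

2003-07-03

Step 3 runs from 2003-05-29, when the itemised statement is provided. The window is 20–35 days after 2003-05-29; it closes on 2003-07-03.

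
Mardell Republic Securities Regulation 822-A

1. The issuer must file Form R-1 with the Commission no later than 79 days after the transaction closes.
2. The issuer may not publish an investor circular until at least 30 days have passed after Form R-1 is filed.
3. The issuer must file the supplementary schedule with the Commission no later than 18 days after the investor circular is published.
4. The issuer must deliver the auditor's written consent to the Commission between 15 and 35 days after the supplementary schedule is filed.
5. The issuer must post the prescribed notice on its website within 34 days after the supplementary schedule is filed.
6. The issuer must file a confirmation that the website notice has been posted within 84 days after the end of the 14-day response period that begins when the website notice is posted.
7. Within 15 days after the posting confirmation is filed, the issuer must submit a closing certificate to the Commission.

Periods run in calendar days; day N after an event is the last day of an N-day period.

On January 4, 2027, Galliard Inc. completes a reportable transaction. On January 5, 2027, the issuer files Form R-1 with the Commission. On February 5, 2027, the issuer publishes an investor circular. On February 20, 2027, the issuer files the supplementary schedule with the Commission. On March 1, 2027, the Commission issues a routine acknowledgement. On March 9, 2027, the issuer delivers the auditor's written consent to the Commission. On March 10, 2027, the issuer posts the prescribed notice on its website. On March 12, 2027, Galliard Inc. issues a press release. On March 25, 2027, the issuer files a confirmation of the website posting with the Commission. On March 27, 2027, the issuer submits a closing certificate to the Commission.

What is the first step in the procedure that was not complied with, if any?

(1) due by January 4, 2027 + 79 days = March 24, 2027; January 5, 2027 is within that limit.
(2) permitted from January 5, 2027 + 30 days = February 4, 2027 onward; February 5, 2027 is on or after that date.
(3) due by February 5, 2027 + 18 days = February 23, 2027; done February 20, 2027 — timely.
(4) the permitted window runs from February 20, 2027 + 15 = March 7, 2027 to February 20, 2027 + 35 = March 27, 2027; March 9, 2027 falls inside that range.
(5) due by February 20, 2027 + 34 days = March 26, 2027; March 10, 2027 is within that limit.
(6) due by March 24, 2027 + 84 days = June 16, 2027; completed March 25, 2027, before the deadline.
(7) due by March 25, 2027 + 15 days = April 9, 2027; completed March 27, 2027, before the deadline.

None — every step was satisfied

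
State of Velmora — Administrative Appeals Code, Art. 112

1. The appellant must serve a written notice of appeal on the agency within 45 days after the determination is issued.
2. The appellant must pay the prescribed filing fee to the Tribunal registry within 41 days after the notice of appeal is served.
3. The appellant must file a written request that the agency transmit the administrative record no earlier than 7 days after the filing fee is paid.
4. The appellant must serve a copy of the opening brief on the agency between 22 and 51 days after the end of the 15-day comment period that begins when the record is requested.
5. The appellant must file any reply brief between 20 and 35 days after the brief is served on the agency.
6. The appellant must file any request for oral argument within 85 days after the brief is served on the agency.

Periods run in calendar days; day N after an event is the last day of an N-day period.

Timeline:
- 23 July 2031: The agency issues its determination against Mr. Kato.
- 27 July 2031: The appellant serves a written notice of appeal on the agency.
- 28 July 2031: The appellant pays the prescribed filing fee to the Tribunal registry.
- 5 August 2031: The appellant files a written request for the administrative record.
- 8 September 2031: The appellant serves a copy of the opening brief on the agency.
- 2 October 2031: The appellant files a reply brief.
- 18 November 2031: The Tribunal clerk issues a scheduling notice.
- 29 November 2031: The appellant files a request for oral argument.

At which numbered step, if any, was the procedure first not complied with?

Step 4

Step 1 — counting 45 days from 23 July 2031 (when the determination is issued) gives a deadline of 6 September 2031; completed 27 July 2031, before the deadline.
Step 2 — counting 41 days from 27 July 2031 (when the notice of appeal is served) gives a deadline of 6 September 2031; 28 July 2031 is within that limit.
Step 3 — must wait 7 days from 28 July 2031 (when the filing fee is paid), so not before 4 August 2031; done 5 August 2031, after the minimum wait.
Step 4 — 22 and 51 days from 20 August 2031 (end of the 15-day comment period, which began when the record is requested on 5 August 2031) are 11 September 2031 and 10 October 2031 respectively; done 8 September 2031 — 3 days before the window opened.
That is the first point of non-compliance.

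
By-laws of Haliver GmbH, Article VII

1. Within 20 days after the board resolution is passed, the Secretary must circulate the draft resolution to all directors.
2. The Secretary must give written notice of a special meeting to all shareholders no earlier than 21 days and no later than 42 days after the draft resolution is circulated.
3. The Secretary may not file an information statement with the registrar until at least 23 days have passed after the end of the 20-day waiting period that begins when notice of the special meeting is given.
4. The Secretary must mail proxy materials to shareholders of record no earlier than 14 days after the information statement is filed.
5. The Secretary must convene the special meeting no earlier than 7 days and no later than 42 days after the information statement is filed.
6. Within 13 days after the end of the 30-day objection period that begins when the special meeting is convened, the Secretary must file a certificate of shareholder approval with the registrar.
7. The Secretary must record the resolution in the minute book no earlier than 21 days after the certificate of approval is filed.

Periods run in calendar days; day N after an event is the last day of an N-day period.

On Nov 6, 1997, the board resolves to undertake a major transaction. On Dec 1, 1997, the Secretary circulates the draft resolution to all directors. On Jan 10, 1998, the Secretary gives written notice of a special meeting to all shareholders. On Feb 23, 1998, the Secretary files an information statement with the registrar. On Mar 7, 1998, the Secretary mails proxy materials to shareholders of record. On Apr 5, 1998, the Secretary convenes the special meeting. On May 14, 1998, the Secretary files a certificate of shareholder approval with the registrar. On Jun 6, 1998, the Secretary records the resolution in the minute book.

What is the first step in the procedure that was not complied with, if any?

(1) due by Nov 6, 1997 + 20 days = Nov 26, 1997; Dec 1, 1997 misses that deadline by 5 days.
Later steps need not be reached.

Step 1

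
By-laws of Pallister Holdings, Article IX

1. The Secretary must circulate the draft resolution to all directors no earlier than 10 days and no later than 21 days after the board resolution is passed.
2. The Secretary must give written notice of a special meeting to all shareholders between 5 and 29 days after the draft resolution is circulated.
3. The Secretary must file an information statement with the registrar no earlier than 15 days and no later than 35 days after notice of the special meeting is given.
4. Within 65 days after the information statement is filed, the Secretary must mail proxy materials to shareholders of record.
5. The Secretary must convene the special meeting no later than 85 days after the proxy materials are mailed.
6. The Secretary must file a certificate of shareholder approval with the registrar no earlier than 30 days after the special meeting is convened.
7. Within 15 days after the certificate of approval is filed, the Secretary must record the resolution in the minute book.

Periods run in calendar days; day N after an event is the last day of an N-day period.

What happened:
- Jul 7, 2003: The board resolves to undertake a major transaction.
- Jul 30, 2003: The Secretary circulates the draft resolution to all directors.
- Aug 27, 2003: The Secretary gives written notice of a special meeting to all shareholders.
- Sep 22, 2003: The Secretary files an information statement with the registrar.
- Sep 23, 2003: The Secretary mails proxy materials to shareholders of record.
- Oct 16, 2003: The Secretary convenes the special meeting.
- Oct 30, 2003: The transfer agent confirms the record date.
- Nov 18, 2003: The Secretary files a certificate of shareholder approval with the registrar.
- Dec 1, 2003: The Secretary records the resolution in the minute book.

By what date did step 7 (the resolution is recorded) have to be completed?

Dec 3, 2003

Step 7 runs from Nov 18, 2003, when the certificate of approval is filed. 15 days after Nov 18, 2003 is Dec 3, 2003.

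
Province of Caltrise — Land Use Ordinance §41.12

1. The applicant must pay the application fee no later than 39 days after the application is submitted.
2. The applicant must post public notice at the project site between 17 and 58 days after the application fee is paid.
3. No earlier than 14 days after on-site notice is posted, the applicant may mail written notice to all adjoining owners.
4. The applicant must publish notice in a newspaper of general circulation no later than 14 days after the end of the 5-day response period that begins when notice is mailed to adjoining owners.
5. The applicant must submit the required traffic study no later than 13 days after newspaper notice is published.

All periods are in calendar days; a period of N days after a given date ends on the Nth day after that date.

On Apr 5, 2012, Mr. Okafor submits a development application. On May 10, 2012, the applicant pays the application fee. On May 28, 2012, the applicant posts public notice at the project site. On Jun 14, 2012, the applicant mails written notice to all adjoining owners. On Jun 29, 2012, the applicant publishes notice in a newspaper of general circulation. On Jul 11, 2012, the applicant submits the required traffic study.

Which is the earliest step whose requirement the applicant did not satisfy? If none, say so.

(1) due by Apr 5, 2012 + 39 days = May 14, 2012; May 10, 2012 is within that limit.
(2) the permitted window runs from May 10, 2012 + 17 = May 27, 2012 to May 10, 2012 + 58 = Jul 7, 2012; done May 28, 2012 — within the window.
(3) permitted from May 28, 2012 + 14 days = Jun 11, 2012 onward; done Jun 14, 2012, after the minimum wait.
(4) due by Jun 19, 2012 + 14 days = Jul 3, 2012; done Jun 29, 2012 — timely.
(5) due by Jun 29, 2012 + 13 days = Jul 12, 2012; Jul 11, 2012 is within that limit.

None — every step was satisfied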